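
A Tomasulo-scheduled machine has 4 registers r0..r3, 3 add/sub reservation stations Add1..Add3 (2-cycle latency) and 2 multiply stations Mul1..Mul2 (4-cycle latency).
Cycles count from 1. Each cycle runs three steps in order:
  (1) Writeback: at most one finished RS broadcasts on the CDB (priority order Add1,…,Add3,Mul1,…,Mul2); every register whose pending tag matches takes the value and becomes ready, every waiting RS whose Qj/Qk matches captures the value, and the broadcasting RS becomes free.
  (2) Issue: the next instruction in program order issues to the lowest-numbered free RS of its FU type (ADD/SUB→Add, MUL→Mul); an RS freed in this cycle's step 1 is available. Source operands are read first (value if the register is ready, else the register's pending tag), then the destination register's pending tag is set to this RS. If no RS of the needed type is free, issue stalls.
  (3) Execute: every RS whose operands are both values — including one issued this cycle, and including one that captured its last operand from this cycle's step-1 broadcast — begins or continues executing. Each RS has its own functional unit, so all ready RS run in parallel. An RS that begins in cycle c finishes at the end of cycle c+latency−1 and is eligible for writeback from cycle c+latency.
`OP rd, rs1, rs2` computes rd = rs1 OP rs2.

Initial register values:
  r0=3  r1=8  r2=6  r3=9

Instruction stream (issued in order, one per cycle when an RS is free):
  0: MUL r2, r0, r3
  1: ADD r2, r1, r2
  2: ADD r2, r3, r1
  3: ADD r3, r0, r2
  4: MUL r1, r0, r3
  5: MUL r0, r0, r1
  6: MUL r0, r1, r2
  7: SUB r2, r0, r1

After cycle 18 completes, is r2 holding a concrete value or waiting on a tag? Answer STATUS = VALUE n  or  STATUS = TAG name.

c1: issue MUL r2<-Mul1 | r0:3,r1:8,r2:Mul1,r3:9
c2: issue ADD r2<-Add1 | r0:3,r1:8,r2:Add1,r3:9
c3: issue ADD r2<-Add2 | r0:3,r1:8,r2:Add2,r3:9
c4: issue ADD r3<-Add3 | r0:3,r1:8,r2:Add2,r3:Add3
c5: CDB Add2=17; issue MUL r1<-Mul2 | r0:3,r1:Mul2,r2:17,r3:Add3
c6: CDB Mul1=27; issue MUL r0<-Mul1 | r0:Mul1,r1:Mul2,r2:17,r3:Add3
c7: CDB Add3=20; stall | r0:Mul1,r1:Mul2,r2:17,r3:20
c8: CDB Add1=35; stall | r0:Mul1,r1:Mul2,r2:17,r3:20
c9: stall | r0:Mul1,r1:Mul2,r2:17,r3:20
c10: stall | r0:Mul1,r1:Mul2,r2:17,r3:20
c11: CDB Mul2=60; issue MUL r0<-Mul2 | r0:Mul2,r1:60,r2:17,r3:20
c12: issue SUB r2<-Add1 | r0:Mul2,r1:60,r2:Add1,r3:20
c13: - | r0:Mul2,r1:60,r2:Add1,r3:20
c14: - | r0:Mul2,r1:60,r2:Add1,r3:20
c15: CDB Mul1=180 | r0:Mul2,r1:60,r2:Add1,r3:20
c16: CDB Mul2=1020 | r0:1020,r1:60,r2:Add1,r3:20
c17: - | r0:1020,r1:60,r2:Add1,r3:20
c18: CDB Add1=960 | r0:1020,r1:60,r2:960,r3:20

STATUS = VALUE 960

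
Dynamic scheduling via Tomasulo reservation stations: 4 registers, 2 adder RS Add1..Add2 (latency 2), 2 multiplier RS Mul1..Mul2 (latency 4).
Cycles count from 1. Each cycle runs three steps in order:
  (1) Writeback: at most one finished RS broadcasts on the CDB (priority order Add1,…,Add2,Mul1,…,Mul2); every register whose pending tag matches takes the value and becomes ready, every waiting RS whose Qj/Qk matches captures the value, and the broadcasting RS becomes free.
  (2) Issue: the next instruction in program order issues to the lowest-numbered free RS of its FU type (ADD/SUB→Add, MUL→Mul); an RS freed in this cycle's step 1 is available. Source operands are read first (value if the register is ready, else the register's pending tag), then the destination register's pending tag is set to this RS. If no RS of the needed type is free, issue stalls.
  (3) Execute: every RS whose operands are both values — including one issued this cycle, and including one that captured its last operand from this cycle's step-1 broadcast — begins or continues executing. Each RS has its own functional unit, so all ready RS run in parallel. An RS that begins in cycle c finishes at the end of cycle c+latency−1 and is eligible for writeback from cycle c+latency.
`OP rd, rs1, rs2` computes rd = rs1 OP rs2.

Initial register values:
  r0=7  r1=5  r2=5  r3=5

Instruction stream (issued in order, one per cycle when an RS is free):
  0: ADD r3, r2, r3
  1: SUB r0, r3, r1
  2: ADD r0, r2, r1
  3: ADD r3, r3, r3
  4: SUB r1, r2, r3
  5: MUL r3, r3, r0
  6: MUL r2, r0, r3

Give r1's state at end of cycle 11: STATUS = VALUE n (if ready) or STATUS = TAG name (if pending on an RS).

STATUS = VALUE -15

  c1: issue ADD r3<-Add1  regs: r0:7,r1:5,r2:5,r3:Add1
  c2: issue SUB r0<-Add2  regs: r0:Add2,r1:5,r2:5,r3:Add1
  c3: CDB Add1=10; issue ADD r0<-Add1  regs: r0:Add1,r1:5,r2:5,r3:10
  c4: stall  regs: r0:Add1,r1:5,r2:5,r3:10
  c5: CDB Add1=10; issue ADD r3<-Add1  regs: r0:10,r1:5,r2:5,r3:Add1
  c6: CDB Add2=5; issue SUB r1<-Add2  regs: r0:10,r1:Add2,r2:5,r3:Add1
  c7: CDB Add1=20; issue MUL r3<-Mul1  regs: r0:10,r1:Add2,r2:5,r3:Mul1
  c8: issue MUL r2<-Mul2  regs: r0:10,r1:Add2,r2:Mul2,r3:Mul1
  c9: CDB Add2=-15  regs: r0:10,r1:-15,r2:Mul2,r3:Mul1
  c10: -  regs: r0:10,r1:-15,r2:Mul2,r3:Mul1
  c11: CDB Mul1=200  regs: r0:10,r1:-15,r2:Mul2,r3:200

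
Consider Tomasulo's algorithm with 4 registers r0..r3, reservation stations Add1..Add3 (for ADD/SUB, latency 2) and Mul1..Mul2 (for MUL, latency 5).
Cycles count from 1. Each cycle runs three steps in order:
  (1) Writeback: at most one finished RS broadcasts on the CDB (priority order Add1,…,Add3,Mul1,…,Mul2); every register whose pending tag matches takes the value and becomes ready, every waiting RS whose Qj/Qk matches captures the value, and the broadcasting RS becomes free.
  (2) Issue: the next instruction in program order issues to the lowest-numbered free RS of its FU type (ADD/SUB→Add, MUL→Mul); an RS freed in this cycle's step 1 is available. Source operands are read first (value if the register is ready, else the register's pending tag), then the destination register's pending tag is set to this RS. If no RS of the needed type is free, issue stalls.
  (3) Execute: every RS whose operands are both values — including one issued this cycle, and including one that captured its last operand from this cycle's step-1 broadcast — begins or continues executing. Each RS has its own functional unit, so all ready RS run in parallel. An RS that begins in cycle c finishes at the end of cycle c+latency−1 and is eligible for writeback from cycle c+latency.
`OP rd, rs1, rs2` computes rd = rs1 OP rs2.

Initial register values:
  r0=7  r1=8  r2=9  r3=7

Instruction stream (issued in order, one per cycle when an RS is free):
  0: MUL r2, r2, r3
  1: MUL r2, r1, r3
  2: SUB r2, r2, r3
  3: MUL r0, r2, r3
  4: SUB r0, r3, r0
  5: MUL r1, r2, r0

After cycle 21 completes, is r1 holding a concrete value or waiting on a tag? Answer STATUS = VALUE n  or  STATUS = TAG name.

STATUS = VALUE -16464

  c1: issue MUL r2<-Mul1  regs: r0:7,r1:8,r2:Mul1,r3:7
  c2: issue MUL r2<-Mul2  regs: r0:7,r1:8,r2:Mul2,r3:7
  c3: issue SUB r2<-Add1  regs: r0:7,r1:8,r2:Add1,r3:7
  c4: stall  regs: r0:7,r1:8,r2:Add1,r3:7
  c5: stall  regs: r0:7,r1:8,r2:Add1,r3:7
  c6: CDB Mul1=63; issue MUL r0<-Mul1  regs: r0:Mul1,r1:8,r2:Add1,r3:7
  c7: CDB Mul2=56; issue SUB r0<-Add2  regs: r0:Add2,r1:8,r2:Add1,r3:7
  c8: issue MUL r1<-Mul2  regs: r0:Add2,r1:Mul2,r2:Add1,r3:7
  c9: CDB Add1=49  regs: r0:Add2,r1:Mul2,r2:49,r3:7
  c10: -  regs: r0:Add2,r1:Mul2,r2:49,r3:7
  c11: -  regs: r0:Add2,r1:Mul2,r2:49,r3:7
  c12: -  regs: r0:Add2,r1:Mul2,r2:49,r3:7
  c13: -  regs: r0:Add2,r1:Mul2,r2:49,r3:7
  c14: CDB Mul1=343  regs: r0:Add2,r1:Mul2,r2:49,r3:7
  c15: -  regs: r0:Add2,r1:Mul2,r2:49,r3:7
  c16: CDB Add2=-336  regs: r0:-336,r1:Mul2,r2:49,r3:7
  c17: -  regs: r0:-336,r1:Mul2,r2:49,r3:7
  c18: -  regs: r0:-336,r1:Mul2,r2:49,r3:7
  c19: -  regs: r0:-336,r1:Mul2,r2:49,r3:7
  c20: -  regs: r0:-336,r1:Mul2,r2:49,r3:7
  c21: CDB Mul2=-16464  regs: r0:-336,r1:-16464,r2:49,r3:7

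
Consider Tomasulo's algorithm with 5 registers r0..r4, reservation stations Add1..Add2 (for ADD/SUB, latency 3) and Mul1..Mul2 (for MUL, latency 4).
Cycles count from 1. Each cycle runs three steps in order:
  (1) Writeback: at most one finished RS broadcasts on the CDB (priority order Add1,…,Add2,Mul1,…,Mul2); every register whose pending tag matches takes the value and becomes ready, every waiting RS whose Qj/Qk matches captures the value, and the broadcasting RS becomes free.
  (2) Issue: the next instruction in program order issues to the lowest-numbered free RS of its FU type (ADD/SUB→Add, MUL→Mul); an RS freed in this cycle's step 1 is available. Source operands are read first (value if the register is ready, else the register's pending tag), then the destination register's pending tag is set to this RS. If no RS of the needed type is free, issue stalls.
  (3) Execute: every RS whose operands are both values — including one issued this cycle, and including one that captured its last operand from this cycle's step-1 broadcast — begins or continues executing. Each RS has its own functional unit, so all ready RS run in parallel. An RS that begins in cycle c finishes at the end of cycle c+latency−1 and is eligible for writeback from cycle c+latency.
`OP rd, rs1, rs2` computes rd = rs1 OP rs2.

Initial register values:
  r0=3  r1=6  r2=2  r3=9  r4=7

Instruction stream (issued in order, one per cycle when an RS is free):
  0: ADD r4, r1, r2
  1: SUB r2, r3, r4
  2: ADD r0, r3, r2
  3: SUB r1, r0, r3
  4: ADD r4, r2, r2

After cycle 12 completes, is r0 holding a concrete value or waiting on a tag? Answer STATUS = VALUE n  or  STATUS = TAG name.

  c1: issue ADD r4<-Add1  regs: r0:3,r1:6,r2:2,r3:9,r4:Add1
  c2: issue SUB r2<-Add2  regs: r0:3,r1:6,r2:Add2,r3:9,r4:Add1
  c3: stall  regs: r0:3,r1:6,r2:Add2,r3:9,r4:Add1
  c4: CDB Add1=8; issue ADD r0<-Add1  regs: r0:Add1,r1:6,r2:Add2,r3:9,r4:8
  c5: stall  regs: r0:Add1,r1:6,r2:Add2,r3:9,r4:8
  c6: stall  regs: r0:Add1,r1:6,r2:Add2,r3:9,r4:8
  c7: CDB Add2=1; issue SUB r1<-Add2  regs: r0:Add1,r1:Add2,r2:1,r3:9,r4:8
  c8: stall  regs: r0:Add1,r1:Add2,r2:1,r3:9,r4:8
  c9: stall  regs: r0:Add1,r1:Add2,r2:1,r3:9,r4:8
  c10: CDB Add1=10; issue ADD r4<-Add1  regs: r0:10,r1:Add2,r2:1,r3:9,r4:Add1
  c11: -  regs: r0:10,r1:Add2,r2:1,r3:9,r4:Add1
  c12: -  regs: r0:10,r1:Add2,r2:1,r3:9,r4:Add1

STATUS = VALUE 10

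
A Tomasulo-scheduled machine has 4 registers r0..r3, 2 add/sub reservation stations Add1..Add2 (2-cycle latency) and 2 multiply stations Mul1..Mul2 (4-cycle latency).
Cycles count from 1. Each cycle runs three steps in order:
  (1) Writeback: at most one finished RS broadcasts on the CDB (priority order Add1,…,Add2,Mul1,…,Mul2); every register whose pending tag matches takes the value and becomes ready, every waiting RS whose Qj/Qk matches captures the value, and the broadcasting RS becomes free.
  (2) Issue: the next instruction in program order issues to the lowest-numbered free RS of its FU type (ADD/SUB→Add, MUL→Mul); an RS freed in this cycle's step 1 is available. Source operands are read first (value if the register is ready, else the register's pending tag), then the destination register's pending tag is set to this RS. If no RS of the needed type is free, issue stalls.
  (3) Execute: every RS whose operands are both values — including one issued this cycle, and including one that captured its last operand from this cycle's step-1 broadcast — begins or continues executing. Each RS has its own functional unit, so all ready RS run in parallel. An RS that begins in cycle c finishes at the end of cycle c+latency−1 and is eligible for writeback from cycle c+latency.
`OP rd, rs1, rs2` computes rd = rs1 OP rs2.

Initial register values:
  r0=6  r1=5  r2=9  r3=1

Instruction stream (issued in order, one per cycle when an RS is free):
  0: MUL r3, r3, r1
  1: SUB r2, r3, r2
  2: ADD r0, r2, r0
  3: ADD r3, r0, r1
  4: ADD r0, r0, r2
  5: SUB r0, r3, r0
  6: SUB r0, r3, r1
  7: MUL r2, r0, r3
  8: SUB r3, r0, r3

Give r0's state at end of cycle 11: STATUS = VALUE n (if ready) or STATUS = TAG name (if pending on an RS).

  c1: issue MUL r3<-Mul1  regs: r0:6,r1:5,r2:9,r3:Mul1
  c2: issue SUB r2<-Add1  regs: r0:6,r1:5,r2:Add1,r3:Mul1
  c3: issue ADD r0<-Add2  regs: r0:Add2,r1:5,r2:Add1,r3:Mul1
  c4: stall  regs: r0:Add2,r1:5,r2:Add1,r3:Mul1
  c5: CDB Mul1=5; stall  regs: r0:Add2,r1:5,r2:Add1,r3:5
  c6: stall  regs: r0:Add2,r1:5,r2:Add1,r3:5
  c7: CDB Add1=-4; issue ADD r3<-Add1  regs: r0:Add2,r1:5,r2:-4,r3:Add1
  c8: stall  regs: r0:Add2,r1:5,r2:-4,r3:Add1
  c9: CDB Add2=2; issue ADD r0<-Add2  regs: r0:Add2,r1:5,r2:-4,r3:Add1
  c10: stall  regs: r0:Add2,r1:5,r2:-4,r3:Add1
  c11: CDB Add1=7; issue SUB r0<-Add1  regs: r0:Add1,r1:5,r2:-4,r3:7

STATUS = TAG Add1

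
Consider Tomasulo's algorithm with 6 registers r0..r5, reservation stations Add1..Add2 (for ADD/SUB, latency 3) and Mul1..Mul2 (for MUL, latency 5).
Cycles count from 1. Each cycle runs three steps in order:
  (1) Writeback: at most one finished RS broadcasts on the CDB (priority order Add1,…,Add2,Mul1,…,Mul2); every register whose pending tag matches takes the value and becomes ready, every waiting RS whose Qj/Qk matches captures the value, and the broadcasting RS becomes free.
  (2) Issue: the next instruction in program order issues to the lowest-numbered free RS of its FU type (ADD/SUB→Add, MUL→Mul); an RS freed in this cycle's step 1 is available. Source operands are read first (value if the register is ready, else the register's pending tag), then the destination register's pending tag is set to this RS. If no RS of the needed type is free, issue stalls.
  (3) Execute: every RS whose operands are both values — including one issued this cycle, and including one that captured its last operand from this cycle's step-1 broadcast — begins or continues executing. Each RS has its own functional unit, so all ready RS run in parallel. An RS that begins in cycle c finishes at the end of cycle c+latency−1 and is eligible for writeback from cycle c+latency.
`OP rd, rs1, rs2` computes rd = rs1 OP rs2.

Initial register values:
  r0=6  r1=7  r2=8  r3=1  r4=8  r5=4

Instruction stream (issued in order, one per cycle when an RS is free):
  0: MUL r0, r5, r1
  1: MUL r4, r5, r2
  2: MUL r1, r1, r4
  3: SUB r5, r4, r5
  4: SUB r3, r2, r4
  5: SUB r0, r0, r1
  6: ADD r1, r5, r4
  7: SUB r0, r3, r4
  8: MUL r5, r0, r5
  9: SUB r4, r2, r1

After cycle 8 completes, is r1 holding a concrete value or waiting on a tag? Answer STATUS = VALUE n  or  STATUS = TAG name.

c1: issue MUL r0<-Mul1 | r0:Mul1,r1:7,r2:8,r3:1,r4:8,r5:4
c2: issue MUL r4<-Mul2 | r0:Mul1,r1:7,r2:8,r3:1,r4:Mul2,r5:4
c3: stall | r0:Mul1,r1:7,r2:8,r3:1,r4:Mul2,r5:4
c4: stall | r0:Mul1,r1:7,r2:8,r3:1,r4:Mul2,r5:4
c5: stall | r0:Mul1,r1:7,r2:8,r3:1,r4:Mul2,r5:4
c6: CDB Mul1=28; issue MUL r1<-Mul1 | r0:28,r1:Mul1,r2:8,r3:1,r4:Mul2,r5:4
c7: CDB Mul2=32; issue SUB r5<-Add1 | r0:28,r1:Mul1,r2:8,r3:1,r4:32,r5:Add1
c8: issue SUB r3<-Add2 | r0:28,r1:Mul1,r2:8,r3:Add2,r4:32,r5:Add1

STATUS = TAG Mul1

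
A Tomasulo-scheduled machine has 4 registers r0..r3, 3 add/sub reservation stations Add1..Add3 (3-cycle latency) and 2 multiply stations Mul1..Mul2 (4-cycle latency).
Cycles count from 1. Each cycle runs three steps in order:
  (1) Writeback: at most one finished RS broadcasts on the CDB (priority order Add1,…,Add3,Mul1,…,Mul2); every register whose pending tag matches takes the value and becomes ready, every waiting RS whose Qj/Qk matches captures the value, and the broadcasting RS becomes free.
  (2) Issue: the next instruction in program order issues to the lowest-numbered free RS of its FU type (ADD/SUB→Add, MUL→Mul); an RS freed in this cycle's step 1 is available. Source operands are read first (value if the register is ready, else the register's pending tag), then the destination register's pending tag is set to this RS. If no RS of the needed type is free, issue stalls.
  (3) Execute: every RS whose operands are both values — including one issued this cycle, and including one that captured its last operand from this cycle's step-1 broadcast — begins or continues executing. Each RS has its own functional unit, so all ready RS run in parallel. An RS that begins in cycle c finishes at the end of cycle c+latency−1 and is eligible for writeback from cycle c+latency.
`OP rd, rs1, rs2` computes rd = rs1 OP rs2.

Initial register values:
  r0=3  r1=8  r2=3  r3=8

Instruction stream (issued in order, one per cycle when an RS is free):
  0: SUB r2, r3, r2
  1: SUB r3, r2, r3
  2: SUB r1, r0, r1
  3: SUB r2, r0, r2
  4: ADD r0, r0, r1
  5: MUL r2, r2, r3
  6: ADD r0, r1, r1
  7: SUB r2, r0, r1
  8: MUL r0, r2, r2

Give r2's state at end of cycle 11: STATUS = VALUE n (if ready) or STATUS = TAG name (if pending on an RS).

cycle 1: issue SUB r2<-Add1 // r0:3,r1:8,r2:Add1,r3:8
cycle 2: issue SUB r3<-Add2 // r0:3,r1:8,r2:Add1,r3:Add2
cycle 3: issue SUB r1<-Add3 // r0:3,r1:Add3,r2:Add1,r3:Add2
cycle 4: CDB Add1=5; issue SUB r2<-Add1 // r0:3,r1:Add3,r2:Add1,r3:Add2
cycle 5: stall // r0:3,r1:Add3,r2:Add1,r3:Add2
cycle 6: CDB Add3=-5; issue ADD r0<-Add3 // r0:Add3,r1:-5,r2:Add1,r3:Add2
cycle 7: CDB Add1=-2; issue MUL r2<-Mul1 // r0:Add3,r1:-5,r2:Mul1,r3:Add2
cycle 8: CDB Add2=-3; issue ADD r0<-Add1 // r0:Add1,r1:-5,r2:Mul1,r3:-3
cycle 9: CDB Add3=-2; issue SUB r2<-Add2 // r0:Add1,r1:-5,r2:Add2,r3:-3
cycle 10: issue MUL r0<-Mul2 // r0:Mul2,r1:-5,r2:Add2,r3:-3
cycle 11: CDB Add1=-10 // r0:Mul2,r1:-5,r2:Add2,r3:-3

STATUS = TAG Add2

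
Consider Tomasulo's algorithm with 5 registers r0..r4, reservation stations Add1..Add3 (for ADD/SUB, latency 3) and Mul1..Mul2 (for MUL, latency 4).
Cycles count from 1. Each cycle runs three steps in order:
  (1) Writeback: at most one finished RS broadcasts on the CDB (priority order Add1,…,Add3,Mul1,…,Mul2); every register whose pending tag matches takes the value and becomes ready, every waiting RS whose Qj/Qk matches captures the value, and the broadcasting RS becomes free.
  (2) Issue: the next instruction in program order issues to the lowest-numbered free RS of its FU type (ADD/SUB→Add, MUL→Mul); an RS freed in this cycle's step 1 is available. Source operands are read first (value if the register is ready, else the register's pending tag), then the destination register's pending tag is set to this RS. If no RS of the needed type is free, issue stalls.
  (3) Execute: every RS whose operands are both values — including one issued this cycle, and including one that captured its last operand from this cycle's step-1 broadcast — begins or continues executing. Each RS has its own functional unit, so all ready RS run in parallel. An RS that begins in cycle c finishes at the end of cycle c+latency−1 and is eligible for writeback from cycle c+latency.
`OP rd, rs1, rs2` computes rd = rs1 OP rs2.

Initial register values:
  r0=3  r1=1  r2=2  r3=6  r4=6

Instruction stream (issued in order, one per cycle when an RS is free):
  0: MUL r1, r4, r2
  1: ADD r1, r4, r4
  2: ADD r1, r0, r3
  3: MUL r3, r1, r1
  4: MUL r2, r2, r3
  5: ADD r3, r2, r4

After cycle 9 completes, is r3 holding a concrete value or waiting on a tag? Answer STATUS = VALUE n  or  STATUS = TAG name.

STATUS = TAG Add1

  c1: issue MUL r1<-Mul1  regs: r0:3,r1:Mul1,r2:2,r3:6,r4:6
  c2: issue ADD r1<-Add1  regs: r0:3,r1:Add1,r2:2,r3:6,r4:6
  c3: issue ADD r1<-Add2  regs: r0:3,r1:Add2,r2:2,r3:6,r4:6
  c4: issue MUL r3<-Mul2  regs: r0:3,r1:Add2,r2:2,r3:Mul2,r4:6
  c5: CDB Add1=12; stall  regs: r0:3,r1:Add2,r2:2,r3:Mul2,r4:6
  c6: CDB Add2=9; stall  regs: r0:3,r1:9,r2:2,r3:Mul2,r4:6
  c7: CDB Mul1=12; issue MUL r2<-Mul1  regs: r0:3,r1:9,r2:Mul1,r3:Mul2,r4:6
  c8: issue ADD r3<-Add1  regs: r0:3,r1:9,r2:Mul1,r3:Add1,r4:6
  c9: -  regs: r0:3,r1:9,r2:Mul1,r3:Add1,r4:6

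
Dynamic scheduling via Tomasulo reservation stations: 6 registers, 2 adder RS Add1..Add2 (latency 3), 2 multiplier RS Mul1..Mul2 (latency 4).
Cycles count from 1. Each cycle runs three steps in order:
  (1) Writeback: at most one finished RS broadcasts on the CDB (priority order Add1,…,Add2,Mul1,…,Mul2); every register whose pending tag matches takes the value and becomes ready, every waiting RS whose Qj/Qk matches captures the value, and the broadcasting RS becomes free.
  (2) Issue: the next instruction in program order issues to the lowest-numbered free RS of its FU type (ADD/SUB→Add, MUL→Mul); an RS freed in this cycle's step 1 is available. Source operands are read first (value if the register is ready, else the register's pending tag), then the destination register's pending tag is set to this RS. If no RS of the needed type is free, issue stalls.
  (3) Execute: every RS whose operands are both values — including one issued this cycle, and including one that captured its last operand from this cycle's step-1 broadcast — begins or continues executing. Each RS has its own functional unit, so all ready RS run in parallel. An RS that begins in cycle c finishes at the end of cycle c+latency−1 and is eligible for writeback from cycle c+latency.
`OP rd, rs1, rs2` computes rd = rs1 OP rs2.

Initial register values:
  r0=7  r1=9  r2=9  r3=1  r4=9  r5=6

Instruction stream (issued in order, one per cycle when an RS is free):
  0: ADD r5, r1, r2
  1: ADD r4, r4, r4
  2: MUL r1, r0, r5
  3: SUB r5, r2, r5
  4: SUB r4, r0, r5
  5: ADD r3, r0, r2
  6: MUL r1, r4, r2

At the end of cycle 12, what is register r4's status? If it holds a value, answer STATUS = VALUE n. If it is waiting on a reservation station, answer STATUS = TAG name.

STATUS = VALUE 16

c1: issue ADD r5<-Add1 | r0:7,r1:9,r2:9,r3:1,r4:9,r5:Add1
c2: issue ADD r4<-Add2 | r0:7,r1:9,r2:9,r3:1,r4:Add2,r5:Add1
c3: issue MUL r1<-Mul1 | r0:7,r1:Mul1,r2:9,r3:1,r4:Add2,r5:Add1
c4: CDB Add1=18; issue SUB r5<-Add1 | r0:7,r1:Mul1,r2:9,r3:1,r4:Add2,r5:Add1
c5: CDB Add2=18; issue SUB r4<-Add2 | r0:7,r1:Mul1,r2:9,r3:1,r4:Add2,r5:Add1
c6: stall | r0:7,r1:Mul1,r2:9,r3:1,r4:Add2,r5:Add1
c7: CDB Add1=-9; issue ADD r3<-Add1 | r0:7,r1:Mul1,r2:9,r3:Add1,r4:Add2,r5:-9
c8: CDB Mul1=126; issue MUL r1<-Mul1 | r0:7,r1:Mul1,r2:9,r3:Add1,r4:Add2,r5:-9
c9: - | r0:7,r1:Mul1,r2:9,r3:Add1,r4:Add2,r5:-9
c10: CDB Add1=16 | r0:7,r1:Mul1,r2:9,r3:16,r4:Add2,r5:-9
c11: CDB Add2=16 | r0:7,r1:Mul1,r2:9,r3:16,r4:16,r5:-9
c12: - | r0:7,r1:Mul1,r2:9,r3:16,r4:16,r5:-9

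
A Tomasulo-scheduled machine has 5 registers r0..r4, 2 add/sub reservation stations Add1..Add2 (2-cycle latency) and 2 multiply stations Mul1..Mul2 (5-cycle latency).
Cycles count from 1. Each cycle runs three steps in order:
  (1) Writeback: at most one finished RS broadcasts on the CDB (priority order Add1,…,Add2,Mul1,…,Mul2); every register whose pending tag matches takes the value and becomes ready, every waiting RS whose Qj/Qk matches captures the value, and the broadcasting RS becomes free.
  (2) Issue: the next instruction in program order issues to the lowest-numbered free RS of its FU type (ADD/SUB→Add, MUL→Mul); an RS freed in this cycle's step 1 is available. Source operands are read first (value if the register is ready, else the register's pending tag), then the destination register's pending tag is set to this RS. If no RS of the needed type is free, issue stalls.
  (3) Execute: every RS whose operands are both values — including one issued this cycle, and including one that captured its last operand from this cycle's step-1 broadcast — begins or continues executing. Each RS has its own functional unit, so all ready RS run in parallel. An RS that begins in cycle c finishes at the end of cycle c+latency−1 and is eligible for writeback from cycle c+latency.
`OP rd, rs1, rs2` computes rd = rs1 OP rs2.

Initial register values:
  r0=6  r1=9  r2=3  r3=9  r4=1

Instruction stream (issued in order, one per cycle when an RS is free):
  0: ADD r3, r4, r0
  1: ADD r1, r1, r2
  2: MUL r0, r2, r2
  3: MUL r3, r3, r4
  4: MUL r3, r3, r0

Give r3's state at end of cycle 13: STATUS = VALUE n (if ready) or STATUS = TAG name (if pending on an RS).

STATUS = TAG Mul1

c1: issue ADD r3<-Add1 | r0:6,r1:9,r2:3,r3:Add1,r4:1
c2: issue ADD r1<-Add2 | r0:6,r1:Add2,r2:3,r3:Add1,r4:1
c3: CDB Add1=7; issue MUL r0<-Mul1 | r0:Mul1,r1:Add2,r2:3,r3:7,r4:1
c4: CDB Add2=12; issue MUL r3<-Mul2 | r0:Mul1,r1:12,r2:3,r3:Mul2,r4:1
c5: stall | r0:Mul1,r1:12,r2:3,r3:Mul2,r4:1
c6: stall | r0:Mul1,r1:12,r2:3,r3:Mul2,r4:1
c7: stall | r0:Mul1,r1:12,r2:3,r3:Mul2,r4:1
c8: CDB Mul1=9; issue MUL r3<-Mul1 | r0:9,r1:12,r2:3,r3:Mul1,r4:1
c9: CDB Mul2=7 | r0:9,r1:12,r2:3,r3:Mul1,r4:1
c10: - | r0:9,r1:12,r2:3,r3:Mul1,r4:1
c11: - | r0:9,r1:12,r2:3,r3:Mul1,r4:1
c12: - | r0:9,r1:12,r2:3,r3:Mul1,r4:1
c13: - | r0:9,r1:12,r2:3,r3:Mul1,r4:1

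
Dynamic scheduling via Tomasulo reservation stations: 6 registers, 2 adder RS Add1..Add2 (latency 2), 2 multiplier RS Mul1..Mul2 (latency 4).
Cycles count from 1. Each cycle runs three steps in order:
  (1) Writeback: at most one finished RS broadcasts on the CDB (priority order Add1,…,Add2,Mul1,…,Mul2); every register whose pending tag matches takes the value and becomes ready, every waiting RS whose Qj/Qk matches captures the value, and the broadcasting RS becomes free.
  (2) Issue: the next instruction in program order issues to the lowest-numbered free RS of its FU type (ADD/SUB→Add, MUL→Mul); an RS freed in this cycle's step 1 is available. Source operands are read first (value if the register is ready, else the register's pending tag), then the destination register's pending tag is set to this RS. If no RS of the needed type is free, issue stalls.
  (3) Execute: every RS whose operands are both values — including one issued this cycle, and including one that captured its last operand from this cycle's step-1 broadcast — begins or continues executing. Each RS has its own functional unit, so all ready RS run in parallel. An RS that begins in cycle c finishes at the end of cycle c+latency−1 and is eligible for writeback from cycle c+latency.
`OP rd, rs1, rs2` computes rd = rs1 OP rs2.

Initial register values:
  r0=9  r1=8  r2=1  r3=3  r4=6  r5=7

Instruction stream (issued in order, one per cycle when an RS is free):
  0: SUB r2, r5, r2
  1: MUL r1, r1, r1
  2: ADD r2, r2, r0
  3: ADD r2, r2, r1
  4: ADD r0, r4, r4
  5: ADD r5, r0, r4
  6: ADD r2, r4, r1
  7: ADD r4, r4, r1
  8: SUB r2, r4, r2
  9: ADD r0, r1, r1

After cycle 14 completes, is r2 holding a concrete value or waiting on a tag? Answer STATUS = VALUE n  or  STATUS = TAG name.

  c1: issue SUB r2<-Add1  regs: r0:9,r1:8,r2:Add1,r3:3,r4:6,r5:7
  c2: issue MUL r1<-Mul1  regs: r0:9,r1:Mul1,r2:Add1,r3:3,r4:6,r5:7
  c3: CDB Add1=6; issue ADD r2<-Add1  regs: r0:9,r1:Mul1,r2:Add1,r3:3,r4:6,r5:7
  c4: issue ADD r2<-Add2  regs: r0:9,r1:Mul1,r2:Add2,r3:3,r4:6,r5:7
  c5: CDB Add1=15; issue ADD r0<-Add1  regs: r0:Add1,r1:Mul1,r2:Add2,r3:3,r4:6,r5:7
  c6: CDB Mul1=64; stall  regs: r0:Add1,r1:64,r2:Add2,r3:3,r4:6,r5:7
  c7: CDB Add1=12; issue ADD r5<-Add1  regs: r0:12,r1:64,r2:Add2,r3:3,r4:6,r5:Add1
  c8: CDB Add2=79; issue ADD r2<-Add2  regs: r0:12,r1:64,r2:Add2,r3:3,r4:6,r5:Add1
  c9: CDB Add1=18; issue ADD r4<-Add1  regs: r0:12,r1:64,r2:Add2,r3:3,r4:Add1,r5:18
  c10: CDB Add2=70; issue SUB r2<-Add2  regs: r0:12,r1:64,r2:Add2,r3:3,r4:Add1,r5:18
  c11: CDB Add1=70; issue ADD r0<-Add1  regs: r0:Add1,r1:64,r2:Add2,r3:3,r4:70,r5:18
  c12: -  regs: r0:Add1,r1:64,r2:Add2,r3:3,r4:70,r5:18
  c13: CDB Add1=128  regs: r0:128,r1:64,r2:Add2,r3:3,r4:70,r5:18
  c14: CDB Add2=0  regs: r0:128,r1:64,r2:0,r3:3,r4:70,r5:18

STATUS = VALUE 0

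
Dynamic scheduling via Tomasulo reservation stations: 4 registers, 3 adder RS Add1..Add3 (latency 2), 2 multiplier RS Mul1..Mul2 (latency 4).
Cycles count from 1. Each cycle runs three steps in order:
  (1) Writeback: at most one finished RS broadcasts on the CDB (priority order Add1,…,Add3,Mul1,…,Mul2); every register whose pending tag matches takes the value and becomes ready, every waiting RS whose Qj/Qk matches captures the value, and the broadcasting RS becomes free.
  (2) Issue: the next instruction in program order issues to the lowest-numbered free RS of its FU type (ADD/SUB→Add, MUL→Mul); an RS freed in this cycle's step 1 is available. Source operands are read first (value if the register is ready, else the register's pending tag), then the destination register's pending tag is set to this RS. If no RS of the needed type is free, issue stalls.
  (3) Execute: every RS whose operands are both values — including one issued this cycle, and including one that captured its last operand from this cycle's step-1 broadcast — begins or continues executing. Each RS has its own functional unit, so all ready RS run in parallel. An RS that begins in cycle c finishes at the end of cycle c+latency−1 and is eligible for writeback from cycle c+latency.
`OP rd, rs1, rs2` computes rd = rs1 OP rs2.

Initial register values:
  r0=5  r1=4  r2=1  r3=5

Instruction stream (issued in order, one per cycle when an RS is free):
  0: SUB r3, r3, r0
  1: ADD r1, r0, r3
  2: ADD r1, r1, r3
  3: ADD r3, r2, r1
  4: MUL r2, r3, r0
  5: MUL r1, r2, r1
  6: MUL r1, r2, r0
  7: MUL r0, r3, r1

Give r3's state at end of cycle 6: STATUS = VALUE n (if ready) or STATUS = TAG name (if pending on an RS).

  c1: issue SUB r3<-Add1  regs: r0:5,r1:4,r2:1,r3:Add1
  c2: issue ADD r1<-Add2  regs: r0:5,r1:Add2,r2:1,r3:Add1
  c3: CDB Add1=0; issue ADD r1<-Add1  regs: r0:5,r1:Add1,r2:1,r3:0
  c4: issue ADD r3<-Add3  regs: r0:5,r1:Add1,r2:1,r3:Add3
  c5: CDB Add2=5; issue MUL r2<-Mul1  regs: r0:5,r1:Add1,r2:Mul1,r3:Add3
  c6: issue MUL r1<-Mul2  regs: r0:5,r1:Mul2,r2:Mul1,r3:Add3

STATUS = TAG Add3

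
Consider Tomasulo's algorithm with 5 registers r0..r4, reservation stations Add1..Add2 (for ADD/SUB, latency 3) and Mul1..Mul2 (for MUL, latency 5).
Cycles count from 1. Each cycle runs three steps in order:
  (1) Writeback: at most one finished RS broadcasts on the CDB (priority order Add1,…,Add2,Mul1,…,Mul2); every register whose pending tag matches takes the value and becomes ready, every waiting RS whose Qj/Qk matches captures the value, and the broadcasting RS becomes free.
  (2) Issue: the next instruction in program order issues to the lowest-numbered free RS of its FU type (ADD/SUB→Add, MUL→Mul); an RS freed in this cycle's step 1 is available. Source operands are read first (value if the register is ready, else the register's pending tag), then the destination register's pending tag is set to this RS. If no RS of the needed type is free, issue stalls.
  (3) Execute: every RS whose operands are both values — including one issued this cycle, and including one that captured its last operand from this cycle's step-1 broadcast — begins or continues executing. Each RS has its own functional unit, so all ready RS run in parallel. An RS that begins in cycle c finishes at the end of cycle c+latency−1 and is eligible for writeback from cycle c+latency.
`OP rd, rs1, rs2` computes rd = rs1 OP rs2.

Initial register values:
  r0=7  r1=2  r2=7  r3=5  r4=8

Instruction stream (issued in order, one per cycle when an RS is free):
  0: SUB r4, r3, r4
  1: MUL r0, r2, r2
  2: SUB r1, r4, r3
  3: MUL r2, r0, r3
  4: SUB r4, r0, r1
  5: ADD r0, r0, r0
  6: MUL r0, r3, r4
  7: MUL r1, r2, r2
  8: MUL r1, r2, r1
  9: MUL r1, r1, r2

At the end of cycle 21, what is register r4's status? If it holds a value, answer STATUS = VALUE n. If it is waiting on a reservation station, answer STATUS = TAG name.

c1: issue SUB r4<-Add1 | r0:7,r1:2,r2:7,r3:5,r4:Add1
c2: issue MUL r0<-Mul1 | r0:Mul1,r1:2,r2:7,r3:5,r4:Add1
c3: issue SUB r1<-Add2 | r0:Mul1,r1:Add2,r2:7,r3:5,r4:Add1
c4: CDB Add1=-3; issue MUL r2<-Mul2 | r0:Mul1,r1:Add2,r2:Mul2,r3:5,r4:-3
c5: issue SUB r4<-Add1 | r0:Mul1,r1:Add2,r2:Mul2,r3:5,r4:Add1
c6: stall | r0:Mul1,r1:Add2,r2:Mul2,r3:5,r4:Add1
c7: CDB Add2=-8; issue ADD r0<-Add2 | r0:Add2,r1:-8,r2:Mul2,r3:5,r4:Add1
c8: CDB Mul1=49; issue MUL r0<-Mul1 | r0:Mul1,r1:-8,r2:Mul2,r3:5,r4:Add1
c9: stall | r0:Mul1,r1:-8,r2:Mul2,r3:5,r4:Add1
c10: stall | r0:Mul1,r1:-8,r2:Mul2,r3:5,r4:Add1
c11: CDB Add1=57; stall | r0:Mul1,r1:-8,r2:Mul2,r3:5,r4:57
c12: CDB Add2=98; stall | r0:Mul1,r1:-8,r2:Mul2,r3:5,r4:57
c13: CDB Mul2=245; issue MUL r1<-Mul2 | r0:Mul1,r1:Mul2,r2:245,r3:5,r4:57
c14: stall | r0:Mul1,r1:Mul2,r2:245,r3:5,r4:57
c15: stall | r0:Mul1,r1:Mul2,r2:245,r3:5,r4:57
c16: CDB Mul1=285; issue MUL r1<-Mul1 | r0:285,r1:Mul1,r2:245,r3:5,r4:57
c17: stall | r0:285,r1:Mul1,r2:245,r3:5,r4:57
c18: CDB Mul2=60025; issue MUL r1<-Mul2 | r0:285,r1:Mul2,r2:245,r3:5,r4:57
c19: - | r0:285,r1:Mul2,r2:245,r3:5,r4:57
c20: - | r0:285,r1:Mul2,r2:245,r3:5,r4:57
c21: - | r0:285,r1:Mul2,r2:245,r3:5,r4:57

STATUS = VALUE 57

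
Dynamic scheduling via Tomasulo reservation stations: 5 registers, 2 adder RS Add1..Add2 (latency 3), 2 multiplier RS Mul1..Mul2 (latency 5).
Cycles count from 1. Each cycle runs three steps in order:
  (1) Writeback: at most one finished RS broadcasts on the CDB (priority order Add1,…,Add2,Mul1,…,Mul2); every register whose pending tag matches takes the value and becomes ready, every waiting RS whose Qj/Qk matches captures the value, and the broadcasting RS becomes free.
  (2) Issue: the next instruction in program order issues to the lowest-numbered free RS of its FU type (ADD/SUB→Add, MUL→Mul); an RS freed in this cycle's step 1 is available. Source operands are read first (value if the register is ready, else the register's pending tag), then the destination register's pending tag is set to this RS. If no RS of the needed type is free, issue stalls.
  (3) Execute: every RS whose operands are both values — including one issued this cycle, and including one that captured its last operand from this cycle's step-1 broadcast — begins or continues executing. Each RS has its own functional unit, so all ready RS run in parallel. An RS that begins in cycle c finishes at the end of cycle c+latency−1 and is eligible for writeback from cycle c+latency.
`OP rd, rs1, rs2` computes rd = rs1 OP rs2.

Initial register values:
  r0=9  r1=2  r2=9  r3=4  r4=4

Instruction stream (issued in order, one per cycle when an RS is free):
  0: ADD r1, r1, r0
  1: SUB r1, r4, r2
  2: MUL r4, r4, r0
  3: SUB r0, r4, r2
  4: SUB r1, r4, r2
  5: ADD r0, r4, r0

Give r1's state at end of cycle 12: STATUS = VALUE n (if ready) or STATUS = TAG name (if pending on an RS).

c1: issue ADD r1<-Add1 | r0:9,r1:Add1,r2:9,r3:4,r4:4
c2: issue SUB r1<-Add2 | r0:9,r1:Add2,r2:9,r3:4,r4:4
c3: issue MUL r4<-Mul1 | r0:9,r1:Add2,r2:9,r3:4,r4:Mul1
c4: CDB Add1=11; issue SUB r0<-Add1 | r0:Add1,r1:Add2,r2:9,r3:4,r4:Mul1
c5: CDB Add2=-5; issue SUB r1<-Add2 | r0:Add1,r1:Add2,r2:9,r3:4,r4:Mul1
c6: stall | r0:Add1,r1:Add2,r2:9,r3:4,r4:Mul1
c7: stall | r0:Add1,r1:Add2,r2:9,r3:4,r4:Mul1
c8: CDB Mul1=36; stall | r0:Add1,r1:Add2,r2:9,r3:4,r4:36
c9: stall | r0:Add1,r1:Add2,r2:9,r3:4,r4:36
c10: stall | r0:Add1,r1:Add2,r2:9,r3:4,r4:36
c11: CDB Add1=27; issue ADD r0<-Add1 | r0:Add1,r1:Add2,r2:9,r3:4,r4:36
c12: CDB Add2=27 | r0:Add1,r1:27,r2:9,r3:4,r4:36

STATUS = VALUE 27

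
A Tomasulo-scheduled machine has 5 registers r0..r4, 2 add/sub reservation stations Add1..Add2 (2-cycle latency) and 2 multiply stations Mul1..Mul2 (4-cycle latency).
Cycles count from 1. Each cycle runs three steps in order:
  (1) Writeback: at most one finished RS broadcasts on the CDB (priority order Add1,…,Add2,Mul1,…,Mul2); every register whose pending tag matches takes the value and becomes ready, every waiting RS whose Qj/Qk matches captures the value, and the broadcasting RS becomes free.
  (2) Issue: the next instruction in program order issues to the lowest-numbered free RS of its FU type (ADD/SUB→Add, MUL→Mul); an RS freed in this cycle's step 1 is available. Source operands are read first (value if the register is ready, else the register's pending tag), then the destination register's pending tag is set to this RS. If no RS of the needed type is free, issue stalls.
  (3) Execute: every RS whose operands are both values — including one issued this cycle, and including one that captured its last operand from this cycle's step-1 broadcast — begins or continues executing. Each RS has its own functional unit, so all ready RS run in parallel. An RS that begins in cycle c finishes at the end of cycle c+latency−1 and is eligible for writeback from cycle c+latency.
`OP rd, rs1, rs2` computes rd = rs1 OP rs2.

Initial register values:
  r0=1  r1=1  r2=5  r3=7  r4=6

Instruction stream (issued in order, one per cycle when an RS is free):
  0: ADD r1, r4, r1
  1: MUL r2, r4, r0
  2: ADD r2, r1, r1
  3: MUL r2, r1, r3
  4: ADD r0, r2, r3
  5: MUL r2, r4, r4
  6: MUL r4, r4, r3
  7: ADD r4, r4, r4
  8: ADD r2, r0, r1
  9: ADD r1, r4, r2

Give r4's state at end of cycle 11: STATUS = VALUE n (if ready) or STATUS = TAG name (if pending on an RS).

STATUS = TAG Add2

c1: issue ADD r1<-Add1 | r0:1,r1:Add1,r2:5,r3:7,r4:6
c2: issue MUL r2<-Mul1 | r0:1,r1:Add1,r2:Mul1,r3:7,r4:6
c3: CDB Add1=7; issue ADD r2<-Add1 | r0:1,r1:7,r2:Add1,r3:7,r4:6
c4: issue MUL r2<-Mul2 | r0:1,r1:7,r2:Mul2,r3:7,r4:6
c5: CDB Add1=14; issue ADD r0<-Add1 | r0:Add1,r1:7,r2:Mul2,r3:7,r4:6
c6: CDB Mul1=6; issue MUL r2<-Mul1 | r0:Add1,r1:7,r2:Mul1,r3:7,r4:6
c7: stall | r0:Add1,r1:7,r2:Mul1,r3:7,r4:6
c8: CDB Mul2=49; issue MUL r4<-Mul2 | r0:Add1,r1:7,r2:Mul1,r3:7,r4:Mul2
c9: issue ADD r4<-Add2 | r0:Add1,r1:7,r2:Mul1,r3:7,r4:Add2
c10: CDB Add1=56; issue ADD r2<-Add1 | r0:56,r1:7,r2:Add1,r3:7,r4:Add2
c11: CDB Mul1=36; stall | r0:56,r1:7,r2:Add1,r3:7,r4:Add2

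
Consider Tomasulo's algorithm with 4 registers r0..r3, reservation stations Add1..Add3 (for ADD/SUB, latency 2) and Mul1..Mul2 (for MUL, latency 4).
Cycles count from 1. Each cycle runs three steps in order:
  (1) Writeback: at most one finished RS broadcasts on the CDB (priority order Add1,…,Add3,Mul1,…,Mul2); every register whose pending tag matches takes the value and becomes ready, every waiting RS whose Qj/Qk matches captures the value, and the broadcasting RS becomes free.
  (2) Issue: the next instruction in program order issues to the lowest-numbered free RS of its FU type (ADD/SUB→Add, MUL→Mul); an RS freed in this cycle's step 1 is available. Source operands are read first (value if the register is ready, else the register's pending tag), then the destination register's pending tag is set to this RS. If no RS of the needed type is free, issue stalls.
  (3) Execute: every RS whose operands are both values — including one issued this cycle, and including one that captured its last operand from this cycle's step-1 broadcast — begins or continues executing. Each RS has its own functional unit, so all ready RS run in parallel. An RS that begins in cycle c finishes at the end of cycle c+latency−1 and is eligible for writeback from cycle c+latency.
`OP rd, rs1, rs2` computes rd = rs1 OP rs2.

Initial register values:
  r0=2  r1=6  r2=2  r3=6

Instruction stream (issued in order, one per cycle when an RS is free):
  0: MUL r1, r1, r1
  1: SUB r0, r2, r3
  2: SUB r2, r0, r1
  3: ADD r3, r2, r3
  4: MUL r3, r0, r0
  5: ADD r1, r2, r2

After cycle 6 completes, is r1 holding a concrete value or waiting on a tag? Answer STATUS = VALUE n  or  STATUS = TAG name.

c1: issue MUL r1<-Mul1 | r0:2,r1:Mul1,r2:2,r3:6
c2: issue SUB r0<-Add1 | r0:Add1,r1:Mul1,r2:2,r3:6
c3: issue SUB r2<-Add2 | r0:Add1,r1:Mul1,r2:Add2,r3:6
c4: CDB Add1=-4; issue ADD r3<-Add1 | r0:-4,r1:Mul1,r2:Add2,r3:Add1
c5: CDB Mul1=36; issue MUL r3<-Mul1 | r0:-4,r1:36,r2:Add2,r3:Mul1
c6: issue ADD r1<-Add3 | r0:-4,r1:Add3,r2:Add2,r3:Mul1

STATUS = TAG Add3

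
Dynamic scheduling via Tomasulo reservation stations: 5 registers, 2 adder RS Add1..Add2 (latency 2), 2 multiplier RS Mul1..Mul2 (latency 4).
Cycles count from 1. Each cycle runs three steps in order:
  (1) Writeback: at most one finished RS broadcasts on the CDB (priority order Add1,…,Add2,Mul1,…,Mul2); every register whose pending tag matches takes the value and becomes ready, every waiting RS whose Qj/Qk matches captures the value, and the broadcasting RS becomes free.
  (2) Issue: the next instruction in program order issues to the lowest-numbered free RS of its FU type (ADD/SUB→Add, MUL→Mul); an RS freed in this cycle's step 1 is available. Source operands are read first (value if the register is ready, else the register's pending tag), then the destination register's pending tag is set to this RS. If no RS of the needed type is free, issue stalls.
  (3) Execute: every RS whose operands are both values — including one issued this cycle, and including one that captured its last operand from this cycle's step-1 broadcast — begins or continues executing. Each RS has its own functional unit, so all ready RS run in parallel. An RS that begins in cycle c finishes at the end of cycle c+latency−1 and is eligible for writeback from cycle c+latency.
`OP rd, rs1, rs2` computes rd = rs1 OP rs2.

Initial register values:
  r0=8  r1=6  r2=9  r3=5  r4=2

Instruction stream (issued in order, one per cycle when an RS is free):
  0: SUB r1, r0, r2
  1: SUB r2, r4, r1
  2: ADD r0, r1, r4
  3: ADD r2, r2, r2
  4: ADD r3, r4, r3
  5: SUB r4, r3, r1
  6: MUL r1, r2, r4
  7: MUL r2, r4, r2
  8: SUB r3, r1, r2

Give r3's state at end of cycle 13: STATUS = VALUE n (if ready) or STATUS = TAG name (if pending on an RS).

cycle 1: issue SUB r1<-Add1 // r0:8,r1:Add1,r2:9,r3:5,r4:2
cycle 2: issue SUB r2<-Add2 // r0:8,r1:Add1,r2:Add2,r3:5,r4:2
cycle 3: CDB Add1=-1; issue ADD r0<-Add1 // r0:Add1,r1:-1,r2:Add2,r3:5,r4:2
cycle 4: stall // r0:Add1,r1:-1,r2:Add2,r3:5,r4:2
cycle 5: CDB Add1=1; issue ADD r2<-Add1 // r0:1,r1:-1,r2:Add1,r3:5,r4:2
cycle 6: CDB Add2=3; issue ADD r3<-Add2 // r0:1,r1:-1,r2:Add1,r3:Add2,r4:2
cycle 7: stall // r0:1,r1:-1,r2:Add1,r3:Add2,r4:2
cycle 8: CDB Add1=6; issue SUB r4<-Add1 // r0:1,r1:-1,r2:6,r3:Add2,r4:Add1
cycle 9: CDB Add2=7; issue MUL r1<-Mul1 // r0:1,r1:Mul1,r2:6,r3:7,r4:Add1
cycle 10: issue MUL r2<-Mul2 // r0:1,r1:Mul1,r2:Mul2,r3:7,r4:Add1
cycle 11: CDB Add1=8; issue SUB r3<-Add1 // r0:1,r1:Mul1,r2:Mul2,r3:Add1,r4:8
cycle 12: - // r0:1,r1:Mul1,r2:Mul2,r3:Add1,r4:8
cycle 13: - // r0:1,r1:Mul1,r2:Mul2,r3:Add1,r4:8

STATUS = TAG Add1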